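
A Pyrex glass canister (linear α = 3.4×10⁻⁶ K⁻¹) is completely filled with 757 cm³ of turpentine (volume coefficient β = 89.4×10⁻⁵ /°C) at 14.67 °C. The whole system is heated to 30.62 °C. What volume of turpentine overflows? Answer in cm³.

The canister also expands: β_container ≈ 3α = 1.02×10⁻⁵ /K
Net overflow = V₀(β_liq − 3α_cont)ΔT
β − 3α = 8.94×10⁻⁴ − 1.02×10⁻⁵ = 8.838×10⁻⁴ /K; ΔT = 15.95 K
ΔV = 757 × 8.838×10⁻⁴ × 15.95 = 10.7 cm³

10.7 cm³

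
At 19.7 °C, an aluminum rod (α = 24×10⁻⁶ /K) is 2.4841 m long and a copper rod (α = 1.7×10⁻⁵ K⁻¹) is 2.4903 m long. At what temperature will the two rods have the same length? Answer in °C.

Equal length when α₁L₁ΔT − α₂L₂ΔT = L₂ − L₁ = 6.20×10⁻³ m
α₁L₁ = 5.96184×10⁻⁵, α₂L₂ = 4.23351×10⁻⁵ → Δ(αL) = 1.72833×10⁻⁵ m/K
ΔT = 6.20×10⁻³ / 1.72833×10⁻⁵ = 358.728 K, so T = 19.7 + 358.728 = 378.428 °C

T = 378.4 °C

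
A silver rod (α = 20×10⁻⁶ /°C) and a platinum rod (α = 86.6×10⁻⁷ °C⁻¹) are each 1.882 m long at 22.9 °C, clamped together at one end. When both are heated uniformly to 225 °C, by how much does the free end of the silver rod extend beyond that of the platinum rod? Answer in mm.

ΔT = 202.1 K
silver: ΔL = 20×10⁻⁶ × 1.882 m × 202.1 = 7.6070×10⁻³ m = 7.6070 mm
platinum: ΔL = 86.6×10⁻⁷ × 1.882 m × 202.1 = 3.2939×10⁻³ m = 3.2939 mm
difference = 7.6070 − 3.2939 = 4.3131 mm

4.31 mm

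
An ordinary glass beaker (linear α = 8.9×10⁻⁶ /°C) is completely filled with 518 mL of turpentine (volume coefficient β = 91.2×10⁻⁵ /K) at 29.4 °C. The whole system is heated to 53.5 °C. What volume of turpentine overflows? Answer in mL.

The beaker also expands: β_container ≈ 3α = 2.67×10⁻⁵ /K
Net overflow = V₀(β_liq − 3α_cont)ΔT
β − 3α = 9.12×10⁻⁴ − 2.67×10⁻⁵ = 8.853×10⁻⁴ /K; ΔT = 24.1 K
ΔV = 518 × 8.853×10⁻⁴ × 24.1 = 11.1 mL

11.1 mL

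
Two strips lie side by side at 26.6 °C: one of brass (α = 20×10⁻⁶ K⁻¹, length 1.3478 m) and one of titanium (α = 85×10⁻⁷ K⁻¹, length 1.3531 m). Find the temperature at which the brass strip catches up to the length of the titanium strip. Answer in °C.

L₁(1 + α₁ΔT) = L₂(1 + α₂ΔT) ⇒ ΔT = (L₂ − L₁)/(α₁L₁ − α₂L₂)
L₂ − L₁ = 1.3531 − 1.3478 = 5.30×10⁻³ m
α₁L₁ − α₂L₂ = 20×10⁻⁶×1.3478 − 85×10⁻⁷×1.3531 = 1.545465×10⁻⁵ m/K
ΔT = 5.30×10⁻³ / 1.545465×10⁻⁵ = 342.939 K
T = 26.6 + 342.939 = 369.539 °C

T = 369.5 °C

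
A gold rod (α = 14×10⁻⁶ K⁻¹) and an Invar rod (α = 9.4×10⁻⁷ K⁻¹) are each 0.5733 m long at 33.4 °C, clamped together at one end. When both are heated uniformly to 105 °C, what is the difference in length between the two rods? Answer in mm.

0.536 mm

ΔT = 71.6 K
gold: ΔL = 14×10⁻⁶ × 0.5733 m × 71.6 = 5.7468×10⁻⁴ m = 0.57468 mm
Invar: ΔL = 9.4×10⁻⁷ × 0.5733 m × 71.6 = 3.8585×10⁻⁵ m = 0.038585 mm
difference = 0.57468 − 0.038585 = 0.536095 mm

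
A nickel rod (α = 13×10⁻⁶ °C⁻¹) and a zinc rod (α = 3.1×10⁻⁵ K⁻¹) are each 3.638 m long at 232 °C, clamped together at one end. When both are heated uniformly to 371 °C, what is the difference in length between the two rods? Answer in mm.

9.10 mm

ΔT = 139 K
nickel: ΔL = 13×10⁻⁶ × 3.638 m × 139 = 6.5739×10⁻³ m = 6.5739 mm
zinc: ΔL = 3.1×10⁻⁵ × 3.638 m × 139 = 1.5676×10⁻² m = 15.676 mm
difference = 15.676 − 6.5739 = 9.1021 mm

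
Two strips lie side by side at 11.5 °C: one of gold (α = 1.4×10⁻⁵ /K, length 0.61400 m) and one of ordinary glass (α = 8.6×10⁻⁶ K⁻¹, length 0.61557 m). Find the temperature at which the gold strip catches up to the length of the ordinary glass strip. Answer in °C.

T = 487.0 °C

Equal length when α₁L₁ΔT − α₂L₂ΔT = L₂ − L₁ = 1.57×10⁻³ m
α₁L₁ = 8.596×10⁻⁶, α₂L₂ = 5.293902×10⁻⁶ → Δ(αL) = 3.302098×10⁻⁶ m/K
ΔT = 1.57×10⁻³ / 3.302098×10⁻⁶ = 475.455 K, so T = 11.5 + 475.455 = 486.955 °C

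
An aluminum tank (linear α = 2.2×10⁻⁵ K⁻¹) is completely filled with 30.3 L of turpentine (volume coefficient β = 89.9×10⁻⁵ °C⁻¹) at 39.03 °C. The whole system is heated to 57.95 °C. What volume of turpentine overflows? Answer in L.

0.478 L

The tank also expands: β_container ≈ 3α = 6.6×10⁻⁵ /K
Net overflow = V₀(β_liq − 3α_cont)ΔT
β − 3α = 8.99×10⁻⁴ − 6.6×10⁻⁵ = 8.33×10⁻⁴ /K; ΔT = 18.92 K
ΔV = 30.3 × 8.33×10⁻⁴ × 18.92 = 0.478 L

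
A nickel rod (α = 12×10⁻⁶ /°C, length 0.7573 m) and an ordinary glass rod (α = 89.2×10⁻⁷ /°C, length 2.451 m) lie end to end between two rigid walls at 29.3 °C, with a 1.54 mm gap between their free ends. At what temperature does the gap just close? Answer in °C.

T = 79.1 °C

α₁L₁ = 9.0876×10⁻⁶ m/K, α₂L₂ = 2.186292×10⁻⁵ m/K → total 3.095052×10⁻⁵ m/K
ΔT = g/(α₁L₁+α₂L₂) = 1.54×10⁻³ / 3.095052×10⁻⁵ = 49.757 K
T = 29.3 + 49.757 = 79.057 °C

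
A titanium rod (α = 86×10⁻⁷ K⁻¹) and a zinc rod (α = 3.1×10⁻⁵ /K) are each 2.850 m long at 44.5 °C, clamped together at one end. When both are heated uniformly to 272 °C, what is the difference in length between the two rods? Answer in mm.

ΔT = 227.5 K
titanium: ΔL = 86×10⁻⁷ × 2.850 m × 227.5 = 5.5760×10⁻³ m = 5.5760 mm
zinc: ΔL = 3.1×10⁻⁵ × 2.850 m × 227.5 = 2.0100×10⁻² m = 20.100 mm
difference = 20.100 − 5.5760 = 14.524 mm

14.5 mm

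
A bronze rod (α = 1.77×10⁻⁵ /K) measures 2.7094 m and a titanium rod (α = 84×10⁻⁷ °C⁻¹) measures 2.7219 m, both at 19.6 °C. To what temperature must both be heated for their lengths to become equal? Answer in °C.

T = 517.8 °C

Equal length when α₁L₁ΔT − α₂L₂ΔT = L₂ − L₁ = 1.25×10⁻² m
α₁L₁ = 4.795638×10⁻⁵, α₂L₂ = 2.286396×10⁻⁵ → Δ(αL) = 2.509242×10⁻⁵ m/K
ΔT = 1.25×10⁻² / 2.509242×10⁻⁵ = 498.158 K, so T = 19.6 + 498.158 = 517.758 °C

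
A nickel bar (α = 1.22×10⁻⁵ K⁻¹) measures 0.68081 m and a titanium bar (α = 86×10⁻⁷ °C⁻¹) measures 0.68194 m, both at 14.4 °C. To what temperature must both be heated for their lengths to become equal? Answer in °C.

Equal length when α₁L₁ΔT − α₂L₂ΔT = L₂ − L₁ = 1.13×10⁻³ m
α₁L₁ = 8.305882×10⁻⁶, α₂L₂ = 5.864684×10⁻⁶ → Δ(αL) = 2.441198×10⁻⁶ m/K
ΔT = 1.13×10⁻³ / 2.441198×10⁻⁶ = 462.887 K, so T = 14.4 + 462.887 = 477.287 °C

T = 477.3 °C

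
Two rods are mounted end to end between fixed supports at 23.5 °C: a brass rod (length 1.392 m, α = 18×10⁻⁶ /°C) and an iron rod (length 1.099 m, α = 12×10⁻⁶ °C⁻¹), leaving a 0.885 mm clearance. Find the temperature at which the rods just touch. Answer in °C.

Gap closes when ΔL₁ + ΔL₂ = 0.885 mm = 8.85×10⁻⁴ m
(α₁L₁ + α₂L₂)ΔT = g
α₁L₁ + α₂L₂ = 18×10⁻⁶×1.392 + 12×10⁻⁶×1.099 = 3.8244×10⁻⁵ m/K
ΔT = 8.85×10⁻⁴ / 3.8244×10⁻⁵ = 23.141 K
T = 23.5 + 23.141 = 46.641 °C

T = 46.6 °C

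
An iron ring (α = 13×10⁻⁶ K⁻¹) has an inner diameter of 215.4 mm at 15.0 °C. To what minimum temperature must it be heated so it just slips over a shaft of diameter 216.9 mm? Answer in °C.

T = 551 °C

Required Δd = 216.9 − 215.4 = 1.5 mm
Δd = αd₀ΔT ⇒ ΔT = Δd/(αd₀) = 1.5 / (13×10⁻⁶ × 215.4) = 535.68 K
T_min = 15.0 + 535.68 = 550.68 °C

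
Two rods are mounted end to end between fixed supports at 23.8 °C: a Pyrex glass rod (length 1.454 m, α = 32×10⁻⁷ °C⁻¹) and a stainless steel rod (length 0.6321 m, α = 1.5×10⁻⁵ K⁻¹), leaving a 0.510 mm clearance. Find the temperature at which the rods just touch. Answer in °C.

α₁L₁ = 4.6528×10⁻⁶ m/K, α₂L₂ = 9.4815×10⁻⁶ m/K → total 1.41343×10⁻⁵ m/K
ΔT = g/(α₁L₁+α₂L₂) = 5.10×10⁻⁴ / 1.41343×10⁻⁵ = 36.082 K
T = 23.8 + 36.082 = 59.882 °C

T = 59.9 °C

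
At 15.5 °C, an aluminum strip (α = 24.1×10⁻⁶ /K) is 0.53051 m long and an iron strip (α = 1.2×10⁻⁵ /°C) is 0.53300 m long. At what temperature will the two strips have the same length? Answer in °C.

Equal length when α₁L₁ΔT − α₂L₂ΔT = L₂ − L₁ = 2.49×10⁻³ m
α₁L₁ = 1.2785291×10⁻⁵, α₂L₂ = 6.396×10⁻⁶ → Δ(αL) = 6.389291×10⁻⁶ m/K
ΔT = 2.49×10⁻³ / 6.389291×10⁻⁶ = 389.715 K, so T = 15.5 + 389.715 = 405.215 °C

T = 405.2 °C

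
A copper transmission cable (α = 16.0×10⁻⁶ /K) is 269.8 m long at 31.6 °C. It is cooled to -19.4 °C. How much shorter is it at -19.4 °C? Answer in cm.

|ΔT| = |-19.4 − 31.6| = 51.0 K
ΔL = αL₀ΔT = (16.0×10⁻⁶)(269.8)(51.0) = 2.20×10⁻¹ m

ΔL = 22.0 cm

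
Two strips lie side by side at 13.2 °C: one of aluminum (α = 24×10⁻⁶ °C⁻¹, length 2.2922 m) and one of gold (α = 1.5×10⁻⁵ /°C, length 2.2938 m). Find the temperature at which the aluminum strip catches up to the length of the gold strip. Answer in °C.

Equal length when α₁L₁ΔT − α₂L₂ΔT = L₂ − L₁ = 1.60×10⁻³ m
α₁L₁ = 5.50128×10⁻⁵, α₂L₂ = 3.4407×10⁻⁵ → Δ(αL) = 2.06058×10⁻⁵ m/K
ΔT = 1.60×10⁻³ / 2.06058×10⁻⁵ = 77.6480 K, so T = 13.2 + 77.6480 = 90.8480 °C

T = 90.85 °C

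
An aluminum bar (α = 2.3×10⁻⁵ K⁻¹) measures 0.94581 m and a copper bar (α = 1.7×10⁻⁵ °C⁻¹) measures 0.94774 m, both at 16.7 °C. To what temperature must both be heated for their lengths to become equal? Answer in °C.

T = 358.8 °C

L₁(1 + α₁ΔT) = L₂(1 + α₂ΔT) ⇒ ΔT = (L₂ − L₁)/(α₁L₁ − α₂L₂)
L₂ − L₁ = 0.94774 − 0.94581 = 1.93×10⁻³ m
α₁L₁ − α₂L₂ = 2.3×10⁻⁵×0.94581 − 1.7×10⁻⁵×0.94774 = 5.64205×10⁻⁶ m/K
ΔT = 1.93×10⁻³ / 5.64205×10⁻⁶ = 342.074 K
T = 16.7 + 342.074 = 358.774 °C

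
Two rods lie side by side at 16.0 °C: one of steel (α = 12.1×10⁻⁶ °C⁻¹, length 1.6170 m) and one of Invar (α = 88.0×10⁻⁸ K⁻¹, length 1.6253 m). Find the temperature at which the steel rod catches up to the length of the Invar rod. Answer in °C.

T = 473.7 °C

Equal length when α₁L₁ΔT − α₂L₂ΔT = L₂ − L₁ = 8.30×10⁻³ m
α₁L₁ = 1.95657×10⁻⁵, α₂L₂ = 1.430264×10⁻⁶ → Δ(αL) = 1.8135436×10⁻⁵ m/K
ΔT = 8.30×10⁻³ / 1.8135436×10⁻⁵ = 457.668 K, so T = 16.0 + 457.668 = 473.668 °C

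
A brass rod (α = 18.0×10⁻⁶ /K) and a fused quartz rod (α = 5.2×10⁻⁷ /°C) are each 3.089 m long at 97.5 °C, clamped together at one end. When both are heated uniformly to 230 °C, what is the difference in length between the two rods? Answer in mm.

7.15 mm

ΔT = 132.5 K
brass: ΔL = 18.0×10⁻⁶ × 3.089 m × 132.5 = 7.3673×10⁻³ m = 7.3673 mm
fused quartz: ΔL = 5.2×10⁻⁷ × 3.089 m × 132.5 = 2.1283×10⁻⁴ m = 0.21283 mm
difference = 7.3673 − 0.21283 = 7.15447 mm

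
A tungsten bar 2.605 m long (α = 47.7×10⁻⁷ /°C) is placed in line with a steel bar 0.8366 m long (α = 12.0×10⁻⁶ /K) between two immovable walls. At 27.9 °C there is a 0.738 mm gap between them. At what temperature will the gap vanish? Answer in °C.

Gap closes when ΔL₁ + ΔL₂ = 0.738 mm = 7.38×10⁻⁴ m
(α₁L₁ + α₂L₂)ΔT = g
α₁L₁ + α₂L₂ = 47.7×10⁻⁷×2.605 + 12.0×10⁻⁶×0.8366 = 2.246505×10⁻⁵ m/K
ΔT = 7.38×10⁻⁴ / 2.246505×10⁻⁵ = 32.851 K
T = 27.9 + 32.851 = 60.751 °C

T = 60.8 °C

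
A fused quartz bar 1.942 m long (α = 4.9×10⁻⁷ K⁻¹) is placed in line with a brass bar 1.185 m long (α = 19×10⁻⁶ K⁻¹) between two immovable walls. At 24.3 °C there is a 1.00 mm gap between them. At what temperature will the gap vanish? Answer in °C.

T = 66.9 °C

Gap closes when ΔL₁ + ΔL₂ = 1.00 mm = 1.00×10⁻³ m
(α₁L₁ + α₂L₂)ΔT = g
α₁L₁ + α₂L₂ = 4.9×10⁻⁷×1.942 + 19×10⁻⁶×1.185 = 2.346658×10⁻⁵ m/K
ΔT = 1.00×10⁻³ / 2.346658×10⁻⁵ = 42.614 K
T = 24.3 + 42.614 = 66.914 °C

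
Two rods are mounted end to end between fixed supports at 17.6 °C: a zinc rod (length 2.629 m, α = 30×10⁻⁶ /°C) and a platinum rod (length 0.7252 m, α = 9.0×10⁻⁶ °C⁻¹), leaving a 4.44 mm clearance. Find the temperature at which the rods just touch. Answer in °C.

T = 69.6 °C

α₁L₁ = 7.887×10⁻⁵ m/K, α₂L₂ = 6.5268×10⁻⁶ m/K → total 8.53968×10⁻⁵ m/K
ΔT = g/(α₁L₁+α₂L₂) = 4.44×10⁻³ / 8.53968×10⁻⁵ = 51.993 K
T = 17.6 + 51.993 = 69.593 °C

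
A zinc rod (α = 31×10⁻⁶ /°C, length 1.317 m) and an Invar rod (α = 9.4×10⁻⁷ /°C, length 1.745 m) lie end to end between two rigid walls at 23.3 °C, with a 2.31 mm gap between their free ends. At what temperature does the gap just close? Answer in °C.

T = 77.7 °C

α₁L₁ = 4.0827×10⁻⁵ m/K, α₂L₂ = 1.6403×10⁻⁶ m/K → total 4.24673×10⁻⁵ m/K
ΔT = g/(α₁L₁+α₂L₂) = 2.31×10⁻³ / 4.24673×10⁻⁵ = 54.395 K
T = 23.3 + 54.395 = 77.695 °C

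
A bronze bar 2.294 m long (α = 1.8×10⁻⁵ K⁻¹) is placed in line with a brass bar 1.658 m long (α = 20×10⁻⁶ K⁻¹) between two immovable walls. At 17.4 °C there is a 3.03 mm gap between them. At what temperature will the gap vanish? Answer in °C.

T = 58.1 °C

α₁L₁ = 4.1292×10⁻⁵ m/K, α₂L₂ = 3.316×10⁻⁵ m/K → total 7.4452×10⁻⁵ m/K
ΔT = g/(α₁L₁+α₂L₂) = 3.03×10⁻³ / 7.4452×10⁻⁵ = 40.697 K
T = 17.4 + 40.697 = 58.097 °C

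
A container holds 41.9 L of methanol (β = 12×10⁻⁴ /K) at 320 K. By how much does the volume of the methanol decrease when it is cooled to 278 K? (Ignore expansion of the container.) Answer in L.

|ΔT| = |278 − 320| = 42 K
ΔV = βV₀ΔT = (12×10⁻⁴)(41.9)(42) = 2.11 L

ΔV = 2.11 L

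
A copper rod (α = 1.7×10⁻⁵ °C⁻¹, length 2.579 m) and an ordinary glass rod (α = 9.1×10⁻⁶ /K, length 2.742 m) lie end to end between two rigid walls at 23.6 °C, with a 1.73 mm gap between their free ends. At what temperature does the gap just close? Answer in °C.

α₁L₁ = 4.3843×10⁻⁵ m/K, α₂L₂ = 2.49522×10⁻⁵ m/K → total 6.87952×10⁻⁵ m/K
ΔT = g/(α₁L₁+α₂L₂) = 1.73×10⁻³ / 6.87952×10⁻⁵ = 25.147 K
T = 23.6 + 25.147 = 48.747 °C

T = 48.7 °C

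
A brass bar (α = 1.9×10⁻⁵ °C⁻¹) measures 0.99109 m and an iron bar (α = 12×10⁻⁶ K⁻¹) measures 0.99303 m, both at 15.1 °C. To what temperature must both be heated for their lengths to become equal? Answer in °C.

T = 295.7 °C

Equal length when α₁L₁ΔT − α₂L₂ΔT = L₂ − L₁ = 1.94×10⁻³ m
α₁L₁ = 1.883071×10⁻⁵, α₂L₂ = 1.191636×10⁻⁵ → Δ(αL) = 6.91435×10⁻⁶ m/K
ΔT = 1.94×10⁻³ / 6.91435×10⁻⁶ = 280.576 K, so T = 15.1 + 280.576 = 295.676 °C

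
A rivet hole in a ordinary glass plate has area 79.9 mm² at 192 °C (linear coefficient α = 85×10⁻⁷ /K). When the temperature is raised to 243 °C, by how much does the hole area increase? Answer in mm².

ΔA = 0.0693 mm²

Area coefficient ≈ 2α; |ΔT| = 51 K
ΔA = 2αA₀ΔT = 2(85×10⁻⁷)(79.9)(51) = 0.0693 mm²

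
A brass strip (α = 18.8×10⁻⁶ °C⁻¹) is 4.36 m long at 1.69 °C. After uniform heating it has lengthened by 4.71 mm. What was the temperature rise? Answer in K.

ΔL = αL₀ΔT ⇒ ΔT = ΔL / (αL₀)
ΔT = 4.71×10⁻³ m / (18.8×10⁻⁶ × 4.36 m) = 57.461 K

ΔT = 57.5 K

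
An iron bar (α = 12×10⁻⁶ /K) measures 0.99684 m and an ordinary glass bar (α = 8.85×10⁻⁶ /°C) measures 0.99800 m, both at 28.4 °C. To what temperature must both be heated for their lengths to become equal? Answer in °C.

L₁(1 + α₁ΔT) = L₂(1 + α₂ΔT) ⇒ ΔT = (L₂ − L₁)/(α₁L₁ − α₂L₂)
L₂ − L₁ = 0.99800 − 0.99684 = 1.16×10⁻³ m
α₁L₁ − α₂L₂ = 12×10⁻⁶×0.99684 − 8.85×10⁻⁶×0.99800 = 3.12978×10⁻⁶ m/K
ΔT = 1.16×10⁻³ / 3.12978×10⁻⁶ = 370.633 K
T = 28.4 + 370.633 = 399.033 °C

T = 399.0 °C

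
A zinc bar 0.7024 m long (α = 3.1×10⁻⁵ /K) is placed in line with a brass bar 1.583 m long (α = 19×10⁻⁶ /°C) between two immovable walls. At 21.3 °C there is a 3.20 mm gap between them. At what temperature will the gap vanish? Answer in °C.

α₁L₁ = 2.17744×10⁻⁵ m/K, α₂L₂ = 3.0077×10⁻⁵ m/K → total 5.18514×10⁻⁵ m/K
ΔT = g/(α₁L₁+α₂L₂) = 3.20×10⁻³ / 5.18514×10⁻⁵ = 61.715 K
T = 21.3 + 61.715 = 83.015 °C

T = 83.0 °C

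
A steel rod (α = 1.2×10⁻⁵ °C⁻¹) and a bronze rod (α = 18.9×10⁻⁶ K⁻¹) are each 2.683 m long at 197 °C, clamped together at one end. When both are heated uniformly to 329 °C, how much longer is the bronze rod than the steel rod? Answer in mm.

2.44 mm

ΔT = 132 K
steel: ΔL = 1.2×10⁻⁵ × 2.683 m × 132 = 4.2499×10⁻³ m = 4.2499 mm
bronze: ΔL = 18.9×10⁻⁶ × 2.683 m × 132 = 6.6935×10⁻³ m = 6.6935 mm
difference = 6.6935 − 4.2499 = 2.4436 mm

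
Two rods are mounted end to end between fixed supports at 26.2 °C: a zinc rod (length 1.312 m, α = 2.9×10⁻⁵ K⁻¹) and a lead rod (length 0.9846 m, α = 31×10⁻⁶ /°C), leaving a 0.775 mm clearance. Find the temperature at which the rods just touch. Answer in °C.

α₁L₁ = 3.8048×10⁻⁵ m/K, α₂L₂ = 3.05226×10⁻⁵ m/K → total 6.85706×10⁻⁵ m/K
ΔT = g/(α₁L₁+α₂L₂) = 7.75×10⁻⁴ / 6.85706×10⁻⁵ = 11.302 K
T = 26.2 + 11.302 = 37.502 °C

T = 37.5 °C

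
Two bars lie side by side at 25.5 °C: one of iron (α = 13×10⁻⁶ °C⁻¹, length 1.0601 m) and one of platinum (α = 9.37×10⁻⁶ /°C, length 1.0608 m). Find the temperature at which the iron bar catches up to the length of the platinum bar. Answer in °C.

T = 207.7 °C

L₁(1 + α₁ΔT) = L₂(1 + α₂ΔT) ⇒ ΔT = (L₂ − L₁)/(α₁L₁ − α₂L₂)
L₂ − L₁ = 1.0608 − 1.0601 = 7.00×10⁻⁴ m
α₁L₁ − α₂L₂ = 13×10⁻⁶×1.0601 − 9.37×10⁻⁶×1.0608 = 3.841604×10⁻⁶ m/K
ΔT = 7.00×10⁻⁴ / 3.841604×10⁻⁶ = 182.216 K
T = 25.5 + 182.216 = 207.716 °C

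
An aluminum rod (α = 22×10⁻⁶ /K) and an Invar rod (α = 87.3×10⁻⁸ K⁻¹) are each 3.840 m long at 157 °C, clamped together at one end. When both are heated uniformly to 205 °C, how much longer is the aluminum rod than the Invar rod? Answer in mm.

ΔT = 48 K
aluminum: ΔL = 22×10⁻⁶ × 3.840 m × 48 = 4.0550×10⁻³ m = 4.0550 mm
Invar: ΔL = 87.3×10⁻⁸ × 3.840 m × 48 = 1.6091×10⁻⁴ m = 0.16091 mm
difference = 4.0550 − 0.16091 = 3.89409 mm

3.89 mm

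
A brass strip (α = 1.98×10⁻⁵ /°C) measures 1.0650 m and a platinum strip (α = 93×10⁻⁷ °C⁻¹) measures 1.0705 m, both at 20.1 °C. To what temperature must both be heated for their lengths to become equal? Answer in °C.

T = 514.2 °C

Equal length when α₁L₁ΔT − α₂L₂ΔT = L₂ − L₁ = 5.50×10⁻³ m
α₁L₁ = 2.1087×10⁻⁵, α₂L₂ = 9.95565×10⁻⁶ → Δ(αL) = 1.113135×10⁻⁵ m/K
ΔT = 5.50×10⁻³ / 1.113135×10⁻⁵ = 494.100 K, so T = 20.1 + 494.100 = 514.200 °C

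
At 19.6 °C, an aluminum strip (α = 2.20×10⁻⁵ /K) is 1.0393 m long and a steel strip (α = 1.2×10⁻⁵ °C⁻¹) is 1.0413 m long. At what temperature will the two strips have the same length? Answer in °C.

T = 212.5 °C

Equal length when α₁L₁ΔT − α₂L₂ΔT = L₂ − L₁ = 2.00×10⁻³ m
α₁L₁ = 2.28646×10⁻⁵, α₂L₂ = 1.24956×10⁻⁵ → Δ(αL) = 1.0369×10⁻⁵ m/K
ΔT = 2.00×10⁻³ / 1.0369×10⁻⁵ = 192.883 K, so T = 19.6 + 192.883 = 212.483 °C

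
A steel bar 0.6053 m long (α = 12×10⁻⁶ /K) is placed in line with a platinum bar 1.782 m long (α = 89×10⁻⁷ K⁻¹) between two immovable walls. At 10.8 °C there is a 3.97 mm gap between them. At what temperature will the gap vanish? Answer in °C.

T = 182 °C

Gap closes when ΔL₁ + ΔL₂ = 3.97 mm = 3.97×10⁻³ m
(α₁L₁ + α₂L₂)ΔT = g
α₁L₁ + α₂L₂ = 12×10⁻⁶×0.6053 + 89×10⁻⁷×1.782 = 2.31234×10⁻⁵ m/K
ΔT = 3.97×10⁻³ / 2.31234×10⁻⁵ = 171.69 K
T = 10.8 + 171.69 = 182.49 °C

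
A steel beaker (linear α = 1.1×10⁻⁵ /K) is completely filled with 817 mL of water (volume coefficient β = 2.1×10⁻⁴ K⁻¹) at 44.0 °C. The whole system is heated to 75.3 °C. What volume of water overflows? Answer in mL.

The beaker also expands: β_container ≈ 3α = 3.3×10⁻⁵ /K
Net overflow = V₀(β_liq − 3α_cont)ΔT
β − 3α = 2.10×10⁻⁴ − 3.3×10⁻⁵ = 1.77×10⁻⁴ /K; ΔT = 31.3 K
ΔV = 817 × 1.77×10⁻⁴ × 31.3 = 4.53 mL

4.53 mL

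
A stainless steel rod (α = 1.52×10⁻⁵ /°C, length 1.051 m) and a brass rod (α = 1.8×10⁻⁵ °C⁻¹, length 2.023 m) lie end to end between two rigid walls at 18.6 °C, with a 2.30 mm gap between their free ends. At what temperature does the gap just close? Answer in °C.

T = 62.5 °C

α₁L₁ = 1.59752×10⁻⁵ m/K, α₂L₂ = 3.6414×10⁻⁵ m/K → total 5.23892×10⁻⁵ m/K
ΔT = g/(α₁L₁+α₂L₂) = 2.30×10⁻³ / 5.23892×10⁻⁵ = 43.902 K
T = 18.6 + 43.902 = 62.502 °C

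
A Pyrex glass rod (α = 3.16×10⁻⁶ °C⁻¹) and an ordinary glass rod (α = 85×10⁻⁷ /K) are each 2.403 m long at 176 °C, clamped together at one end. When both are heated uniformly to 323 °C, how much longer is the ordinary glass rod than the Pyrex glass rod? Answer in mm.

1.89 mm

ΔT = 147 K
Pyrex glass: ΔL = 3.16×10⁻⁶ × 2.403 m × 147 = 1.1162×10⁻³ m = 1.1162 mm
ordinary glass: ΔL = 85×10⁻⁷ × 2.403 m × 147 = 3.0025×10⁻³ m = 3.0025 mm
difference = 3.0025 − 1.1162 = 1.8863 mm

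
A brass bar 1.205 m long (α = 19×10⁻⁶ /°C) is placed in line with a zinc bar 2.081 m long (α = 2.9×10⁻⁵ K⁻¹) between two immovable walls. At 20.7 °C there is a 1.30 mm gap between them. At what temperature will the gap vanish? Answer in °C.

T = 36.3 °C

α₁L₁ = 2.2895×10⁻⁵ m/K, α₂L₂ = 6.0349×10⁻⁵ m/K → total 8.3244×10⁻⁵ m/K
ΔT = g/(α₁L₁+α₂L₂) = 1.30×10⁻³ / 8.3244×10⁻⁵ = 15.617 K
T = 20.7 + 15.617 = 36.317 °C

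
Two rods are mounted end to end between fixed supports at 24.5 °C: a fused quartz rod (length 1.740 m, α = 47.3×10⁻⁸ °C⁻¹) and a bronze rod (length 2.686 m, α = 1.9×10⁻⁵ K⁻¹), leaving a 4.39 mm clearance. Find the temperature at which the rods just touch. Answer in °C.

T = 109 °C

α₁L₁ = 8.2302×10⁻⁷ m/K, α₂L₂ = 5.1034×10⁻⁵ m/K → total 5.185702×10⁻⁵ m/K
ΔT = g/(α₁L₁+α₂L₂) = 4.39×10⁻³ / 5.185702×10⁻⁵ = 84.66 K
T = 24.5 + 84.66 = 109.16 °C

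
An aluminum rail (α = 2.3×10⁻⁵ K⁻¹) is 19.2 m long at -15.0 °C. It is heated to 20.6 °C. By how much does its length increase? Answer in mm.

ΔL = 15.7 mm

|ΔT| = |20.6 − (-15.0)| = 35.6 K
ΔL = αL₀ΔT = (2.3×10⁻⁵)(19.2)(35.6) = 1.57×10⁻² m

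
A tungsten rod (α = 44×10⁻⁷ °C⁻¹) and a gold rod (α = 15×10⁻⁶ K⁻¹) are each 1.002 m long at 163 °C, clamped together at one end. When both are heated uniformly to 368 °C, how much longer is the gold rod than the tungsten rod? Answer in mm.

2.18 mm

ΔT = 205 K
tungsten: ΔL = 44×10⁻⁷ × 1.002 m × 205 = 9.0380×10⁻⁴ m = 0.90380 mm
gold: ΔL = 15×10⁻⁶ × 1.002 m × 205 = 3.0811×10⁻³ m = 3.0811 mm
difference = 3.0811 − 0.90380 = 2.1773 mm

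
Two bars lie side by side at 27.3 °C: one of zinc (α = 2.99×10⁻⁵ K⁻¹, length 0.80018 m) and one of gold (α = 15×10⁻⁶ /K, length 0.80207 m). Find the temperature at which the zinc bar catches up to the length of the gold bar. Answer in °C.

T = 186.2 °C

L₁(1 + α₁ΔT) = L₂(1 + α₂ΔT) ⇒ ΔT = (L₂ − L₁)/(α₁L₁ − α₂L₂)
L₂ − L₁ = 0.80207 − 0.80018 = 1.89×10⁻³ m
α₁L₁ − α₂L₂ = 2.99×10⁻⁵×0.80018 − 15×10⁻⁶×0.80207 = 1.1894332×10⁻⁵ m/K
ΔT = 1.89×10⁻³ / 1.1894332×10⁻⁵ = 158.899 K
T = 27.3 + 158.899 = 186.199 °C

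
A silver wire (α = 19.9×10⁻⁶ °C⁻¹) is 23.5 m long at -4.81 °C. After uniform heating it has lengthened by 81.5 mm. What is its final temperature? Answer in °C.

ΔL = αL₀ΔT ⇒ ΔT = ΔL / (αL₀)
ΔT = 81.5×10⁻³ m / (19.9×10⁻⁶ × 23.5 m) = 174.28 K
T = -4.81 + 174.28 = 169.47 °C

T = 169 °C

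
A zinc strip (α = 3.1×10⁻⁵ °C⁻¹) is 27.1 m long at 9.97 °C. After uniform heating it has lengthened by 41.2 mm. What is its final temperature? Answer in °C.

T = 59.0 °C

ΔL = αL₀ΔT ⇒ ΔT = ΔL / (αL₀)
ΔT = 41.2×10⁻³ m / (3.1×10⁻⁵ × 27.1 m) = 49.042 K
T = 9.97 + 49.042 = 59.012 °C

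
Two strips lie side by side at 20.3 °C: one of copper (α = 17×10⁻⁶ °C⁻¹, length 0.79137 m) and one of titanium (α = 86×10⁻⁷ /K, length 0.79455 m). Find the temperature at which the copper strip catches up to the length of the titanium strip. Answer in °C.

L₁(1 + α₁ΔT) = L₂(1 + α₂ΔT) ⇒ ΔT = (L₂ − L₁)/(α₁L₁ − α₂L₂)
L₂ − L₁ = 0.79455 − 0.79137 = 3.18×10⁻³ m
α₁L₁ − α₂L₂ = 17×10⁻⁶×0.79137 − 86×10⁻⁷×0.79455 = 6.62016×10⁻⁶ m/K
ΔT = 3.18×10⁻³ / 6.62016×10⁻⁶ = 480.351 K
T = 20.3 + 480.351 = 500.651 °C

T = 500.7 °C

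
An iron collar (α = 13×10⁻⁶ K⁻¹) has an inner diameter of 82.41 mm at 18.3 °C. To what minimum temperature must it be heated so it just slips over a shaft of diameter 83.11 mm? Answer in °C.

T = 672 °C

Required Δd = 83.11 − 82.41 = 0.70 mm
Δd = αd₀ΔT ⇒ ΔT = Δd/(αd₀) = 0.70 / (13×10⁻⁶ × 82.41) = 653.39 K
T_min = 18.3 + 653.39 = 671.69 °C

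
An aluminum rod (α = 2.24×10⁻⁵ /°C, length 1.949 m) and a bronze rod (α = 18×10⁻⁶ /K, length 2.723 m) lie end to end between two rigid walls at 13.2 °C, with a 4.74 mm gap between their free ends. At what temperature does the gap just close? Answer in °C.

α₁L₁ = 4.36576×10⁻⁵ m/K, α₂L₂ = 4.9014×10⁻⁵ m/K → total 9.26716×10⁻⁵ m/K
ΔT = g/(α₁L₁+α₂L₂) = 4.74×10⁻³ / 9.26716×10⁻⁵ = 51.148 K
T = 13.2 + 51.148 = 64.348 °C

T = 64.3 °C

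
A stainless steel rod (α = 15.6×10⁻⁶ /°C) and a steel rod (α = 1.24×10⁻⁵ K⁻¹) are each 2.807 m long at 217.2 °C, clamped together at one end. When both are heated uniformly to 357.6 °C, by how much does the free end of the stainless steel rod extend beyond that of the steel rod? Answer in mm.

1.26 mm

ΔT = 140.4 K
stainless steel: ΔL = 15.6×10⁻⁶ × 2.807 m × 140.4 = 6.1480×10⁻³ m = 6.1480 mm
steel: ΔL = 1.24×10⁻⁵ × 2.807 m × 140.4 = 4.8869×10⁻³ m = 4.8869 mm
difference = 6.1480 − 4.8869 = 1.2611 mm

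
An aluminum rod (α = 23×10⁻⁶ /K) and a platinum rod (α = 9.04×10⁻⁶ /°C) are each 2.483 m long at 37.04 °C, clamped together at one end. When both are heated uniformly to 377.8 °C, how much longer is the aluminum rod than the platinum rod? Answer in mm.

ΔT = 340.76 K
aluminum: ΔL = 23×10⁻⁶ × 2.483 m × 340.76 = 1.9460×10⁻² m = 19.460 mm
platinum: ΔL = 9.04×10⁻⁶ × 2.483 m × 340.76 = 7.6488×10⁻³ m = 7.6488 mm
difference = 19.460 − 7.6488 = 11.8112 mm

11.8 mm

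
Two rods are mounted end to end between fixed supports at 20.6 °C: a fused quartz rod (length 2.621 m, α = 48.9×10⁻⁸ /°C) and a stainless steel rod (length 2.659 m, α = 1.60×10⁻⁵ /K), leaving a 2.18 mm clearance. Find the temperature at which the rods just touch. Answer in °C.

α₁L₁ = 1.281669×10⁻⁶ m/K, α₂L₂ = 4.2544×10⁻⁵ m/K → total 4.3825669×10⁻⁵ m/K
ΔT = g/(α₁L₁+α₂L₂) = 2.18×10⁻³ / 4.3825669×10⁻⁵ = 49.743 K
T = 20.6 + 49.743 = 70.343 °C

T = 70.3 °C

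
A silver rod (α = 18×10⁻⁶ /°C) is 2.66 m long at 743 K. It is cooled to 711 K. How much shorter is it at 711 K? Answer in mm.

|ΔT| = |711 − 743| = 32 K
ΔL = αL₀ΔT = (18×10⁻⁶)(2.66)(32) = 1.53×10⁻³ m

ΔL = 1.53 mm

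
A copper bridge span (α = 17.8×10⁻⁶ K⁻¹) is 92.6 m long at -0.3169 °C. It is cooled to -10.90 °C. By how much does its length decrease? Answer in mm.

ΔL = 17.4 mm

|ΔT| = |-10.90 − (-0.3169)| = 10.5831 K
ΔL = αL₀ΔT = (17.8×10⁻⁶)(92.6)(10.5831) = 1.74×10⁻² m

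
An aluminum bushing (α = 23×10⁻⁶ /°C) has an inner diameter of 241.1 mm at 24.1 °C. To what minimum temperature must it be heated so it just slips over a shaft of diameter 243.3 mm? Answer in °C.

Required Δd = 243.3 − 241.1 = 2.2 mm
Δd = αd₀ΔT ⇒ ΔT = Δd/(αd₀) = 2.2 / (23×10⁻⁶ × 241.1) = 396.73 K
T_min = 24.1 + 396.73 = 420.83 °C

T = 421 °C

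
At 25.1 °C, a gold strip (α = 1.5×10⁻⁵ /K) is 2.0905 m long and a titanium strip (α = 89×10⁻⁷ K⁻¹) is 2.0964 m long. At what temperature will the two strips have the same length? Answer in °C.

Equal length when α₁L₁ΔT − α₂L₂ΔT = L₂ − L₁ = 5.90×10⁻³ m
α₁L₁ = 3.13575×10⁻⁵, α₂L₂ = 1.865796×10⁻⁵ → Δ(αL) = 1.269954×10⁻⁵ m/K
ΔT = 5.90×10⁻³ / 1.269954×10⁻⁵ = 464.584 K, so T = 25.1 + 464.584 = 489.684 °C

T = 489.7 °C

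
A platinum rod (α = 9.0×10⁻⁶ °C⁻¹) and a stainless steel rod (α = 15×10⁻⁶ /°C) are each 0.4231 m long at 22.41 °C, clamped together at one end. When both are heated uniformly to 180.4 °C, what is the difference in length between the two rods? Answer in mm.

ΔT = 157.99 K
platinum: ΔL = 9.0×10⁻⁶ × 0.4231 m × 157.99 = 6.0161×10⁻⁴ m = 0.60161 mm
stainless steel: ΔL = 15×10⁻⁶ × 0.4231 m × 157.99 = 1.0027×10⁻³ m = 1.0027 mm
difference = 1.0027 − 0.60161 = 0.40109 mm

0.401 mm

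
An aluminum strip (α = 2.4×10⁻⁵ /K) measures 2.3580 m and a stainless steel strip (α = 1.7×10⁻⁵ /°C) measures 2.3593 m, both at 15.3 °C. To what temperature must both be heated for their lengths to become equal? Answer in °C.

T = 94.16 °C

L₁(1 + α₁ΔT) = L₂(1 + α₂ΔT) ⇒ ΔT = (L₂ − L₁)/(α₁L₁ − α₂L₂)
L₂ − L₁ = 2.3593 − 2.3580 = 1.30×10⁻³ m
α₁L₁ − α₂L₂ = 2.4×10⁻⁵×2.3580 − 1.7×10⁻⁵×2.3593 = 1.64839×10⁻⁵ m/K
ΔT = 1.30×10⁻³ / 1.64839×10⁻⁵ = 78.8648 K
T = 15.3 + 78.8648 = 94.1648 °C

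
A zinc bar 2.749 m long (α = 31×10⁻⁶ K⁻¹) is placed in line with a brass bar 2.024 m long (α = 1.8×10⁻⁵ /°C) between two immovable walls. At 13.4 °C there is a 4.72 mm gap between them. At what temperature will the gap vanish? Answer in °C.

α₁L₁ = 8.5219×10⁻⁵ m/K, α₂L₂ = 3.6432×10⁻⁵ m/K → total 1.21651×10⁻⁴ m/K
ΔT = g/(α₁L₁+α₂L₂) = 4.72×10⁻³ / 1.21651×10⁻⁴ = 38.800 K
T = 13.4 + 38.800 = 52.200 °C

T = 52.2 °C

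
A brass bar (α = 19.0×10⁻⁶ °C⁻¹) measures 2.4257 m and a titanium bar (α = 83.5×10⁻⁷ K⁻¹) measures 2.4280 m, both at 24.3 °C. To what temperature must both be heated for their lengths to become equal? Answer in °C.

Equal length when α₁L₁ΔT − α₂L₂ΔT = L₂ − L₁ = 2.30×10⁻³ m
α₁L₁ = 4.60883×10⁻⁵, α₂L₂ = 2.02738×10⁻⁵ → Δ(αL) = 2.58145×10⁻⁵ m/K
ΔT = 2.30×10⁻³ / 2.58145×10⁻⁵ = 89.097 K, so T = 24.3 + 89.097 = 113.397 °C

T = 113.4 °C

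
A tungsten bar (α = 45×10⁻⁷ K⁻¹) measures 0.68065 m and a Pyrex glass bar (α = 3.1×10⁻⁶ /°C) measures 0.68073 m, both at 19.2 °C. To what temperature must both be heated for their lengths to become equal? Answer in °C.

Equal length when α₁L₁ΔT − α₂L₂ΔT = L₂ − L₁ = 8.00×10⁻⁵ m
α₁L₁ = 3.062925×10⁻⁶, α₂L₂ = 2.110263×10⁻⁶ → Δ(αL) = 9.52662×10⁻⁷ m/K
ΔT = 8.00×10⁻⁵ / 9.52662×10⁻⁷ = 83.975 K, so T = 19.2 + 83.975 = 103.175 °C

T = 103.2 °C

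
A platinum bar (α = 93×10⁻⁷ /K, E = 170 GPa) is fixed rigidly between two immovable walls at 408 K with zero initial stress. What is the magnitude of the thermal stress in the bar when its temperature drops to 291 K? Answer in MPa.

Fully constrained: the free strain ε = αΔT is blocked, so σ = Eε = EαΔT.
|ΔT| = 117 K
σ = 170×10⁹ × 93×10⁻⁷ × 117 = 1.85×10⁸ Pa

σ = 185 MPa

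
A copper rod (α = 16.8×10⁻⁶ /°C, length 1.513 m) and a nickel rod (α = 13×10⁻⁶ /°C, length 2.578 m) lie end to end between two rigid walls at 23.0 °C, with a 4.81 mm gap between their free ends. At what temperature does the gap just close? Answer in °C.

T = 105 °C

α₁L₁ = 2.54184×10⁻⁵ m/K, α₂L₂ = 3.3514×10⁻⁵ m/K → total 5.89324×10⁻⁵ m/K
ΔT = g/(α₁L₁+α₂L₂) = 4.81×10⁻³ / 5.89324×10⁻⁵ = 81.62 K
T = 23.0 + 81.62 = 104.62 °C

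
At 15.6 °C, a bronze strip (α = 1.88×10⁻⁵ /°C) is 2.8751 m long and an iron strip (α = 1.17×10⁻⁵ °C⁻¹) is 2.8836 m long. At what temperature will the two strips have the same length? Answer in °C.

Equal length when α₁L₁ΔT − α₂L₂ΔT = L₂ − L₁ = 8.50×10⁻³ m
α₁L₁ = 5.405188×10⁻⁵, α₂L₂ = 3.373812×10⁻⁵ → Δ(αL) = 2.031376×10⁻⁵ m/K
ΔT = 8.50×10⁻³ / 2.031376×10⁻⁵ = 418.436 K, so T = 15.6 + 418.436 = 434.036 °C

T = 434.0 °C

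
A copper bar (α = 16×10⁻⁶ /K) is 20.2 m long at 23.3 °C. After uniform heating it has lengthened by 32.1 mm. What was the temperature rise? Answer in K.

ΔT = 99.3 K

ΔL = αL₀ΔT ⇒ ΔT = ΔL / (αL₀)
ΔT = 32.1×10⁻³ m / (16×10⁻⁶ × 20.2 m) = 99.319 K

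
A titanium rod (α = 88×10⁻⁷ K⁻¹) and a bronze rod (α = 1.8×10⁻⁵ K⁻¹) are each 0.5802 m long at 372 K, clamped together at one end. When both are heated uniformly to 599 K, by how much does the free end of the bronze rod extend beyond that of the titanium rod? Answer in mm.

1.21 mm

ΔT = 227 K
titanium: ΔL = 88×10⁻⁷ × 0.5802 m × 227 = 1.1590×10⁻³ m = 1.1590 mm
bronze: ΔL = 1.8×10⁻⁵ × 0.5802 m × 227 = 2.3707×10⁻³ m = 2.3707 mm
difference = 2.3707 − 1.1590 = 1.2117 mm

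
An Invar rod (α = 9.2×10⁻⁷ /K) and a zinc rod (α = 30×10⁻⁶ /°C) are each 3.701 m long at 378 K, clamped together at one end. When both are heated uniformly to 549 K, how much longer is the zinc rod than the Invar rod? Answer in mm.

18.4 mm

ΔT = 171 K
Invar: ΔL = 9.2×10⁻⁷ × 3.701 m × 171 = 5.8224×10⁻⁴ m = 0.58224 mm
zinc: ΔL = 30×10⁻⁶ × 3.701 m × 171 = 1.8986×10⁻² m = 18.986 mm
difference = 18.986 − 0.58224 = 18.40376 mm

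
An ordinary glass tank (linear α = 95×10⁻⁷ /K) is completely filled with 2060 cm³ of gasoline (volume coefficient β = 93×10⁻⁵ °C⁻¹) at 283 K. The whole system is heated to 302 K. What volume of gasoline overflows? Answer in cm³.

35.3 cm³

The tank also expands: β_container ≈ 3α = 2.85×10⁻⁵ /K
Net overflow = V₀(β_liq − 3α_cont)ΔT
β − 3α = 9.30×10⁻⁴ − 2.85×10⁻⁵ = 9.015×10⁻⁴ /K; ΔT = 19 K
ΔV = 2060 × 9.015×10⁻⁴ × 19 = 35.3 cm³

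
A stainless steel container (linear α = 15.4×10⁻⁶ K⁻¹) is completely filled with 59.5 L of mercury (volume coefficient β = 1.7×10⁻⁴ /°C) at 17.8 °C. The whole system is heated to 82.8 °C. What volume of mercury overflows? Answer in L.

The container also expands: β_container ≈ 3α = 4.62×10⁻⁵ /K
Net overflow = V₀(β_liq − 3α_cont)ΔT
β − 3α = 1.70×10⁻⁴ − 4.62×10⁻⁵ = 1.238×10⁻⁴ /K; ΔT = 65.0 K
ΔV = 59.5 × 1.238×10⁻⁴ × 65.0 = 0.479 L

0.479 L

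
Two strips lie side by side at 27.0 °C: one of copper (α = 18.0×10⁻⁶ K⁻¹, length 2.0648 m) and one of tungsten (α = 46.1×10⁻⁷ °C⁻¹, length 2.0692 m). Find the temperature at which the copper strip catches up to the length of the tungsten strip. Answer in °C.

T = 186.3 °C

L₁(1 + α₁ΔT) = L₂(1 + α₂ΔT) ⇒ ΔT = (L₂ − L₁)/(α₁L₁ − α₂L₂)
L₂ − L₁ = 2.0692 − 2.0648 = 4.40×10⁻³ m
α₁L₁ − α₂L₂ = 18.0×10⁻⁶×2.0648 − 46.1×10⁻⁷×2.0692 = 2.7627388×10⁻⁵ m/K
ΔT = 4.40×10⁻³ / 2.7627388×10⁻⁵ = 159.262 K
T = 27.0 + 159.262 = 186.262 °C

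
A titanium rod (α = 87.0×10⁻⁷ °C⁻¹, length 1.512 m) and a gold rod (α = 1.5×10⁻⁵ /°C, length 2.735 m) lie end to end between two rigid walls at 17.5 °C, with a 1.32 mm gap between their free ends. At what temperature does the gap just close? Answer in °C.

T = 41.9 °C

Gap closes when ΔL₁ + ΔL₂ = 1.32 mm = 1.32×10⁻³ m
(α₁L₁ + α₂L₂)ΔT = g
α₁L₁ + α₂L₂ = 87.0×10⁻⁷×1.512 + 1.5×10⁻⁵×2.735 = 5.41794×10⁻⁵ m/K
ΔT = 1.32×10⁻³ / 5.41794×10⁻⁵ = 24.364 K
T = 17.5 + 24.364 = 41.864 °C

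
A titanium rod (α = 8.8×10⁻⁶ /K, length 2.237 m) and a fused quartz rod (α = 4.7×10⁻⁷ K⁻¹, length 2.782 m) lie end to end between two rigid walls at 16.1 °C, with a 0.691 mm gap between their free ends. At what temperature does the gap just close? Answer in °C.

Gap closes when ΔL₁ + ΔL₂ = 0.691 mm = 6.91×10⁻⁴ m
(α₁L₁ + α₂L₂)ΔT = g
α₁L₁ + α₂L₂ = 8.8×10⁻⁶×2.237 + 4.7×10⁻⁷×2.782 = 2.099314×10⁻⁵ m/K
ΔT = 6.91×10⁻⁴ / 2.099314×10⁻⁵ = 32.916 K
T = 16.1 + 32.916 = 49.016 °C

T = 49.0 °C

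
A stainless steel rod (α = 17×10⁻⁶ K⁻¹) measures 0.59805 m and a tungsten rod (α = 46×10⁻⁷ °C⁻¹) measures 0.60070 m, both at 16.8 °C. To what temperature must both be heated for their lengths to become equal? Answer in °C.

L₁(1 + α₁ΔT) = L₂(1 + α₂ΔT) ⇒ ΔT = (L₂ − L₁)/(α₁L₁ − α₂L₂)
L₂ − L₁ = 0.60070 − 0.59805 = 2.65×10⁻³ m
α₁L₁ − α₂L₂ = 17×10⁻⁶×0.59805 − 46×10⁻⁷×0.60070 = 7.40363×10⁻⁶ m/K
ΔT = 2.65×10⁻³ / 7.40363×10⁻⁶ = 357.933 K
T = 16.8 + 357.933 = 374.733 °C

T = 374.7 °C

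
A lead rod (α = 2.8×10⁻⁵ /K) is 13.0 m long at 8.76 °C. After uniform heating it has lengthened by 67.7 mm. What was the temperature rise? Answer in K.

ΔL = αL₀ΔT ⇒ ΔT = ΔL / (αL₀)
ΔT = 67.7×10⁻³ m / (2.8×10⁻⁵ × 13.0 m) = 185.99 K

ΔT = 186 K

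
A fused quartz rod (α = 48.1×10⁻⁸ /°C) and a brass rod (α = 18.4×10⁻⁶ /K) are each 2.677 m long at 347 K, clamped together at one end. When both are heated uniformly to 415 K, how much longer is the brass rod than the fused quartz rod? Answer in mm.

ΔT = 68 K
fused quartz: ΔL = 48.1×10⁻⁸ × 2.677 m × 68 = 8.7559×10⁻⁵ m = 0.087559 mm
brass: ΔL = 18.4×10⁻⁶ × 2.677 m × 68 = 3.3495×10⁻³ m = 3.3495 mm
difference = 3.3495 − 0.087559 = 3.261941 mm

3.26 mm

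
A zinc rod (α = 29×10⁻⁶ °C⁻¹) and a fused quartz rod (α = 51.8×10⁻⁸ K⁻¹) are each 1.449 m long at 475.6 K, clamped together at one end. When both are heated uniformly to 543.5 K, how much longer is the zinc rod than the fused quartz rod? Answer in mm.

2.80 mm

ΔT = 67.9 K
zinc: ΔL = 29×10⁻⁶ × 1.449 m × 67.9 = 2.8532×10⁻³ m = 2.8532 mm
fused quartz: ΔL = 51.8×10⁻⁸ × 1.449 m × 67.9 = 5.0965×10⁻⁵ m = 0.050965 mm
difference = 2.8532 − 0.050965 = 2.802235 mm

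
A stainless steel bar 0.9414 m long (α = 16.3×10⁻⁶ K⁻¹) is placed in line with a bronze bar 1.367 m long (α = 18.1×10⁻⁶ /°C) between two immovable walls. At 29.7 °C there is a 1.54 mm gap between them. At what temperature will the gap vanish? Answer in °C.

T = 68.1 °C

α₁L₁ = 1.534482×10⁻⁵ m/K, α₂L₂ = 2.47427×10⁻⁵ m/K → total 4.008752×10⁻⁵ m/K
ΔT = g/(α₁L₁+α₂L₂) = 1.54×10⁻³ / 4.008752×10⁻⁵ = 38.416 K
T = 29.7 + 38.416 = 68.116 °C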